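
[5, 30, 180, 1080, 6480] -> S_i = 5*6^i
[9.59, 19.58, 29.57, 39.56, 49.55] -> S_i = 9.59 + 9.99*i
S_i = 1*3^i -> [1, 3, 9, 27, 81]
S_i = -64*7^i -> [-64, -448, -3136, -21952, -153664]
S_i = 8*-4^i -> [8, -32, 128, -512, 2048]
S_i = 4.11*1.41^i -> [4.11, 5.8, 8.17, 11.52, 16.24]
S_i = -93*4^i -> [-93, -372, -1488, -5952, -23808]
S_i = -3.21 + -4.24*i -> [-3.21, -7.45, -11.69, -15.93, -20.17]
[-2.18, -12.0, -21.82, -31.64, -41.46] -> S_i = -2.18 + -9.82*i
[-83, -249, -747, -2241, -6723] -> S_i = -83*3^i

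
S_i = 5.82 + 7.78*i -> [5.82, 13.6, 21.38, 29.16, 36.94]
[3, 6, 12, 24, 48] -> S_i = 3*2^i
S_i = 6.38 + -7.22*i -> [6.38, -0.84, -8.06, -15.28, -22.5]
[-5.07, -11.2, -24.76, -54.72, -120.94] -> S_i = -5.07*2.21^i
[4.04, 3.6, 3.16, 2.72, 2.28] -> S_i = 4.04 + -0.44*i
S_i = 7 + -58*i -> [7, -51, -109, -167, -225]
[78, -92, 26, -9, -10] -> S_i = Random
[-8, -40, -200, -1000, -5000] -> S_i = -8*5^i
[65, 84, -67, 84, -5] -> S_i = Random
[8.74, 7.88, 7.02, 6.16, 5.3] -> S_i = 8.74 + -0.86*i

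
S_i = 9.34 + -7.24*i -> [9.34, 2.1, -5.14, -12.38, -19.62]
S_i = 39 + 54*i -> [39, 93, 147, 201, 255]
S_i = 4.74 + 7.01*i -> [4.74, 11.75, 18.76, 25.77, 32.78]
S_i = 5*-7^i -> [5, -35, 245, -1715, 12005]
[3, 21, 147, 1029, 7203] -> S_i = 3*7^i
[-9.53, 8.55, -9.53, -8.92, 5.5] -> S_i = Random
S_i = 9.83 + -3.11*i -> [9.83, 6.72, 3.61, 0.5, -2.61]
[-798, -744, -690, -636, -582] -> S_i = -798 + 54*i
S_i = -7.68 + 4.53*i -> [-7.68, -3.15, 1.38, 5.91, 10.44]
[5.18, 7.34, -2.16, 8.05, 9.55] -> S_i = Random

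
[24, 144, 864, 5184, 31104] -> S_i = 24*6^i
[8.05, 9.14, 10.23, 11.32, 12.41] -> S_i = 8.05 + 1.09*i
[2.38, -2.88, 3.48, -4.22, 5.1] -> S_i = 2.38*(-1.21)^i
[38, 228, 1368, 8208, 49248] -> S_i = 38*6^i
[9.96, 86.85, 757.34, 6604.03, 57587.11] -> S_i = 9.96*8.72^i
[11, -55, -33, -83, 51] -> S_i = Random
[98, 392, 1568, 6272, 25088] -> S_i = 98*4^i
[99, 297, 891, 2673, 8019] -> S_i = 99*3^i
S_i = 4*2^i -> [4, 8, 16, 32, 64]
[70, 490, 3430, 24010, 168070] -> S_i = 70*7^i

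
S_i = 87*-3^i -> [87, -261, 783, -2349, 7047]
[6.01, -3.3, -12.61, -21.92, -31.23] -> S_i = 6.01 + -9.31*i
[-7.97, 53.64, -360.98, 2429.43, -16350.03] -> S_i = -7.97*(-6.73)^i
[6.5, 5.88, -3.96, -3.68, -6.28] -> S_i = Random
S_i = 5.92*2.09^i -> [5.92, 12.37, 25.86, 54.05, 112.96]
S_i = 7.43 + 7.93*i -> [7.43, 15.36, 23.29, 31.22, 39.15]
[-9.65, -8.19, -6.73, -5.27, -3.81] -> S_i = -9.65 + 1.46*i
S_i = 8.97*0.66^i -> [8.97, 5.92, 3.91, 2.58, 1.7]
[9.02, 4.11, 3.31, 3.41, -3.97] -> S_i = Random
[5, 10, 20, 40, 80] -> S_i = 5*2^i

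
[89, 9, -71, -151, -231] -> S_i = 89 + -80*i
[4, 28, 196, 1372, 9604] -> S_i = 4*7^i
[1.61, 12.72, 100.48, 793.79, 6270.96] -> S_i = 1.61*7.90^i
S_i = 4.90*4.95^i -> [4.9, 24.26, 120.06, 594.31, 2941.83]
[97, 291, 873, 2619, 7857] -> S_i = 97*3^i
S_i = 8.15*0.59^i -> [8.15, 4.81, 2.84, 1.67, 0.99]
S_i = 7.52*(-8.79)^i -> [7.52, -66.1, 581.03, -5107.22, 44892.45]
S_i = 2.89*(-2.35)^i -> [2.89, -6.79, 15.96, -37.51, 88.14]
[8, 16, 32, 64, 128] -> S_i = 8*2^i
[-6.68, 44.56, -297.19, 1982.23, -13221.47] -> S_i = -6.68*(-6.67)^i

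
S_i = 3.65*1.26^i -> [3.65, 4.6, 5.79, 7.3, 9.2]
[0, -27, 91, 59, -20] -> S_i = Random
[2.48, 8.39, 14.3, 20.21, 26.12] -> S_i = 2.48 + 5.91*i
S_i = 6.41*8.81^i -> [6.41, 56.47, 497.52, 4383.14, 38615.5]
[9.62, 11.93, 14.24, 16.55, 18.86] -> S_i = 9.62 + 2.31*i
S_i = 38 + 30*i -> [38, 68, 98, 128, 158]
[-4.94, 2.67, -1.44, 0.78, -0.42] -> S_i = -4.94*(-0.54)^i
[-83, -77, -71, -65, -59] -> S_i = -83 + 6*i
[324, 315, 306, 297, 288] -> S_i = 324 + -9*i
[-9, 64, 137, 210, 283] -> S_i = -9 + 73*i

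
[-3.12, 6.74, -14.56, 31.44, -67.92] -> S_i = -3.12*(-2.16)^i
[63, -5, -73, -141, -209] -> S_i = 63 + -68*i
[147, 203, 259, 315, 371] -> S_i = 147 + 56*i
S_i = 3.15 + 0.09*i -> [3.15, 3.24, 3.33, 3.42, 3.51]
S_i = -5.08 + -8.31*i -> [-5.08, -13.39, -21.7, -30.01, -38.32]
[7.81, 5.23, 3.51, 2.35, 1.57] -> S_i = 7.81*0.67^i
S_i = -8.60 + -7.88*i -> [-8.6, -16.48, -24.36, -32.24, -40.12]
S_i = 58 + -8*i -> [58, 50, 42, 34, 26]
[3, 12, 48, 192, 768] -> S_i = 3*4^i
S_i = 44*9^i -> [44, 396, 3564, 32076, 288684]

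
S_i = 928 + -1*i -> [928, 927, 926, 925, 924]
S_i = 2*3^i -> [2, 6, 18, 54, 162]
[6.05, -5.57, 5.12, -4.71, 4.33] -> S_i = 6.05*(-0.92)^i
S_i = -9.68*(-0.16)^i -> [-9.68, 1.55, -0.25, 0.04, -0.01]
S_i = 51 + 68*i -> [51, 119, 187, 255, 323]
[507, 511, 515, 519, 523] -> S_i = 507 + 4*i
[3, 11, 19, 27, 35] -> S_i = 3 + 8*i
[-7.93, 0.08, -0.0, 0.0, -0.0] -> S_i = -7.93*(-0.01)^i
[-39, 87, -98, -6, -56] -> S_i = Random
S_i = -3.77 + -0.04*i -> [-3.77, -3.81, -3.85, -3.89, -3.93]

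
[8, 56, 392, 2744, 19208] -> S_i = 8*7^i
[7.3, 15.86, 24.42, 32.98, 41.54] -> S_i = 7.30 + 8.56*i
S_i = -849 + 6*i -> [-849, -843, -837, -831, -825]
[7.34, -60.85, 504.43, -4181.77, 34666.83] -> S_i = 7.34*(-8.29)^i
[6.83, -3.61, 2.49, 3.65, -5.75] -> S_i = Random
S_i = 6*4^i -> [6, 24, 96, 384, 1536]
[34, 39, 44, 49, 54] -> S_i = 34 + 5*i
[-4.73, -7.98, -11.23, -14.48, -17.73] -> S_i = -4.73 + -3.25*i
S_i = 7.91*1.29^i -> [7.91, 10.2, 13.16, 16.98, 21.9]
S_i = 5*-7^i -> [5, -35, 245, -1715, 12005]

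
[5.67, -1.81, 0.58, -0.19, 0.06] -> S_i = 5.67*(-0.32)^i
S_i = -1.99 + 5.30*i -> [-1.99, 3.31, 8.61, 13.91, 19.21]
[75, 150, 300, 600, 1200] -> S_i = 75*2^i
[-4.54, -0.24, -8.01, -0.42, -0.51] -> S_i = Random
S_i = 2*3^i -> [2, 6, 18, 54, 162]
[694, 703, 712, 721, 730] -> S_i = 694 + 9*i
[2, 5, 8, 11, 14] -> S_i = 2 + 3*i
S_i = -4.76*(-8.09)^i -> [-4.76, 38.51, -311.53, 2520.3, -20389.24]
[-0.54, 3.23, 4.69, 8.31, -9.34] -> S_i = Random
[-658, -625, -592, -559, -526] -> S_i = -658 + 33*i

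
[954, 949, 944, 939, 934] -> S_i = 954 + -5*i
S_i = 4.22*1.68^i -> [4.22, 7.09, 11.91, 20.01, 33.62]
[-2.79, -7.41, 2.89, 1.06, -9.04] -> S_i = Random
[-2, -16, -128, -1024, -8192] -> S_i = -2*8^i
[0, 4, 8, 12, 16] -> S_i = 0 + 4*i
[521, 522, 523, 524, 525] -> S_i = 521 + 1*i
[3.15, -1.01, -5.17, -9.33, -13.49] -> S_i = 3.15 + -4.16*i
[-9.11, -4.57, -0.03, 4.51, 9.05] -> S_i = -9.11 + 4.54*i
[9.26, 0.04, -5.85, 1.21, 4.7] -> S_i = Random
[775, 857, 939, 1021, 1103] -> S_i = 775 + 82*i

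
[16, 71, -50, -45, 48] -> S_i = Random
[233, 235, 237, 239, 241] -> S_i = 233 + 2*i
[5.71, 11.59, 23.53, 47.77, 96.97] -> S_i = 5.71*2.03^i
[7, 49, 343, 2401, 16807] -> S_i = 7*7^i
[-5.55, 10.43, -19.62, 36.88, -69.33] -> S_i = -5.55*(-1.88)^i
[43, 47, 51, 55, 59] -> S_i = 43 + 4*i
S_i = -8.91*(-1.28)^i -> [-8.91, 11.4, -14.6, 18.69, -23.92]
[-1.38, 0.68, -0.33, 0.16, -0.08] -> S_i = -1.38*(-0.49)^i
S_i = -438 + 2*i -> [-438, -436, -434, -432, -430]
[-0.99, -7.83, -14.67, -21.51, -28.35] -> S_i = -0.99 + -6.84*i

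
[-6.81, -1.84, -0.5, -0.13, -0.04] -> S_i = -6.81*0.27^i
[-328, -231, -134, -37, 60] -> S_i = -328 + 97*i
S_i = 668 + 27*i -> [668, 695, 722, 749, 776]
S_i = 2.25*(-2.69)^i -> [2.25, -6.05, 16.28, -43.8, 117.81]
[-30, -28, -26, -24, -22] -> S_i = -30 + 2*i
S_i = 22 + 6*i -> [22, 28, 34, 40, 46]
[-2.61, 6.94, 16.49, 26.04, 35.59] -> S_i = -2.61 + 9.55*i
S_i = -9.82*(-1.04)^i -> [-9.82, 10.21, -10.62, 11.05, -11.49]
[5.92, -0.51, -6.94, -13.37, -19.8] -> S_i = 5.92 + -6.43*i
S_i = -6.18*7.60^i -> [-6.18, -46.97, -356.96, -2712.87, -20617.82]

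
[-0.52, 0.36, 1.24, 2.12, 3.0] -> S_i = -0.52 + 0.88*i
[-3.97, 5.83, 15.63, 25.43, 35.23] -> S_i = -3.97 + 9.80*i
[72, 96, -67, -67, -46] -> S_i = Random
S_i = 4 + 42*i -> [4, 46, 88, 130, 172]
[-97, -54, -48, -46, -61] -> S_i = Random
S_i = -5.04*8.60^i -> [-5.04, -43.34, -372.76, -3205.72, -27569.21]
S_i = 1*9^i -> [1, 9, 81, 729, 6561]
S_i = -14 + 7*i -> [-14, -7, 0, 7, 14]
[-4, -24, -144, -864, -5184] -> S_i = -4*6^i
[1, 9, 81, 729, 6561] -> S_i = 1*9^i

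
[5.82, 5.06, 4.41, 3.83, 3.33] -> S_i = 5.82*0.87^i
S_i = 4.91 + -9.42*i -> [4.91, -4.51, -13.93, -23.35, -32.77]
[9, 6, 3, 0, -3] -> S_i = 9 + -3*i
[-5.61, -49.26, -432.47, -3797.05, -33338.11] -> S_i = -5.61*8.78^i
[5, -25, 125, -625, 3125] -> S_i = 5*-5^i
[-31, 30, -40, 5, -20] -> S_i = Random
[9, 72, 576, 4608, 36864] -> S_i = 9*8^i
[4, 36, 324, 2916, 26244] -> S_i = 4*9^i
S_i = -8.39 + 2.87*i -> [-8.39, -5.52, -2.65, 0.22, 3.09]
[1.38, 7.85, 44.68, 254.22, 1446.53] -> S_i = 1.38*5.69^i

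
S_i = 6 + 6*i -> [6, 12, 18, 24, 30]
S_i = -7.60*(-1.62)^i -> [-7.6, 12.31, -19.95, 32.31, -52.34]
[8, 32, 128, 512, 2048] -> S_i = 8*4^i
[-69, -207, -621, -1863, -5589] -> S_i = -69*3^i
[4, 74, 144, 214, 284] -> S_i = 4 + 70*i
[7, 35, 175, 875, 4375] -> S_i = 7*5^i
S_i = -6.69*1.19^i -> [-6.69, -7.96, -9.47, -11.27, -13.42]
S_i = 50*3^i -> [50, 150, 450, 1350, 4050]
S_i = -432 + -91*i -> [-432, -523, -614, -705, -796]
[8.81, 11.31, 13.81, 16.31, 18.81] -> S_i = 8.81 + 2.50*i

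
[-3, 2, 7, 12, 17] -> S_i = -3 + 5*i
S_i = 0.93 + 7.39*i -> [0.93, 8.32, 15.71, 23.1, 30.49]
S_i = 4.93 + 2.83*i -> [4.93, 7.76, 10.59, 13.42, 16.25]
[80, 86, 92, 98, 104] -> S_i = 80 + 6*i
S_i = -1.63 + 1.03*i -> [-1.63, -0.6, 0.43, 1.46, 2.49]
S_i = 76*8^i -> [76, 608, 4864, 38912, 311296]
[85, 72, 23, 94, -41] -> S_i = Random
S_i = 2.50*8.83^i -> [2.5, 22.08, 194.92, 1721.16, 15197.87]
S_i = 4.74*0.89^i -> [4.74, 4.22, 3.75, 3.34, 2.97]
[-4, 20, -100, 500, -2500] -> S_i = -4*-5^i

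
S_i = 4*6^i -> [4, 24, 144, 864, 5184]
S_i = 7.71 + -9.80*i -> [7.71, -2.09, -11.89, -21.69, -31.49]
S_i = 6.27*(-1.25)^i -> [6.27, -7.84, 9.8, -12.25, 15.31]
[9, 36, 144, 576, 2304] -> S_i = 9*4^i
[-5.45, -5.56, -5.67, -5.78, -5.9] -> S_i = -5.45*1.02^i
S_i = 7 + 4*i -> [7, 11, 15, 19, 23]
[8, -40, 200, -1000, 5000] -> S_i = 8*-5^i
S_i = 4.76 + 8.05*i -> [4.76, 12.81, 20.86, 28.91, 36.96]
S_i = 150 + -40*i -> [150, 110, 70, 30, -10]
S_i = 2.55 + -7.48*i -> [2.55, -4.93, -12.41, -19.89, -27.37]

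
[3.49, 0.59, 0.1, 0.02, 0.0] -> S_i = 3.49*0.17^i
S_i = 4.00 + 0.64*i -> [4.0, 4.64, 5.28, 5.92, 6.56]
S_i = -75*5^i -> [-75, -375, -1875, -9375, -46875]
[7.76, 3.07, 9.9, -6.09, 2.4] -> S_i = Random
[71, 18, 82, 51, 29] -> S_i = Random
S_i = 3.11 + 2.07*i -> [3.11, 5.18, 7.25, 9.32, 11.39]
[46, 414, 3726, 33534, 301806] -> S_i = 46*9^i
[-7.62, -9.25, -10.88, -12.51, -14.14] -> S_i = -7.62 + -1.63*i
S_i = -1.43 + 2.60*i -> [-1.43, 1.17, 3.77, 6.37, 8.97]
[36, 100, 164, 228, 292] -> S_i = 36 + 64*i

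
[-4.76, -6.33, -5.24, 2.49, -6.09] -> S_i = Random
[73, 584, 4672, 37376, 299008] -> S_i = 73*8^i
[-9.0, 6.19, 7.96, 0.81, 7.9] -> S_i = Random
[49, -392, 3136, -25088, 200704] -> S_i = 49*-8^i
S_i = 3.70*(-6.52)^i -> [3.7, -24.12, 157.29, -1025.52, 6686.4]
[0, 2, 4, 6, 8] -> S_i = 0 + 2*i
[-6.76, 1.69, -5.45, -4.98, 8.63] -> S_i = Random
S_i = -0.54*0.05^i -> [-0.54, -0.03, -0.0, -0.0, -0.0]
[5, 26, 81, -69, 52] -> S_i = Random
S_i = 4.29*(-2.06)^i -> [4.29, -8.84, 18.21, -37.5, 77.25]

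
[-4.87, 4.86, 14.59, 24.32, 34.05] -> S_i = -4.87 + 9.73*i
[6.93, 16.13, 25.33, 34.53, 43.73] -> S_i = 6.93 + 9.20*i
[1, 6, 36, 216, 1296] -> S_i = 1*6^i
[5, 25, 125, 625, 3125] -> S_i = 5*5^i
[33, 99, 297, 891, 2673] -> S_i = 33*3^i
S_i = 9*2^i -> [9, 18, 36, 72, 144]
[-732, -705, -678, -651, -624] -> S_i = -732 + 27*i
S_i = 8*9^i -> [8, 72, 648, 5832, 52488]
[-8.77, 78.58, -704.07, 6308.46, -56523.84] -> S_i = -8.77*(-8.96)^i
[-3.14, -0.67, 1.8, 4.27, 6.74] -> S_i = -3.14 + 2.47*i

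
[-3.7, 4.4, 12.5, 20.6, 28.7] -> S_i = -3.70 + 8.10*i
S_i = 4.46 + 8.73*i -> [4.46, 13.19, 21.92, 30.65, 39.38]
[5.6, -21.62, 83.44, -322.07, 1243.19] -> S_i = 5.60*(-3.86)^i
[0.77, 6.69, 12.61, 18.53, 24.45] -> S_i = 0.77 + 5.92*i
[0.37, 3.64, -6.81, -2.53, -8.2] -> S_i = Random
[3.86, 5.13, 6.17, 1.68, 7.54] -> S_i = Random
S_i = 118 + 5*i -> [118, 123, 128, 133, 138]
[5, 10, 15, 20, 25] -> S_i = 5 + 5*i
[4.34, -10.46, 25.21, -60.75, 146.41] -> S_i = 4.34*(-2.41)^i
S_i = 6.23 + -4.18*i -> [6.23, 2.05, -2.13, -6.31, -10.49]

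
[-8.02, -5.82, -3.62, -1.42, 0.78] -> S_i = -8.02 + 2.20*i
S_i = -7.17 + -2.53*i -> [-7.17, -9.7, -12.23, -14.76, -17.29]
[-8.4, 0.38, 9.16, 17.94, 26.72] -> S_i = -8.40 + 8.78*i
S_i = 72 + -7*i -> [72, 65, 58, 51, 44]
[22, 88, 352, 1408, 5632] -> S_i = 22*4^i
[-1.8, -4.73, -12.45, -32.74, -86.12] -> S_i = -1.80*2.63^i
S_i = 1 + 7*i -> [1, 8, 15, 22, 29]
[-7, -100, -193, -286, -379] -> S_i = -7 + -93*i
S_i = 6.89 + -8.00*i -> [6.89, -1.11, -9.11, -17.11, -25.11]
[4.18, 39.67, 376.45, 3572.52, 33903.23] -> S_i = 4.18*9.49^i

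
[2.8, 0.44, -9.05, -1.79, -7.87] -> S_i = Random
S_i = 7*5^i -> [7, 35, 175, 875, 4375]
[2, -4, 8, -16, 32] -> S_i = 2*-2^i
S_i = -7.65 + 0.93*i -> [-7.65, -6.72, -5.79, -4.86, -3.93]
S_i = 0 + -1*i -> [0, -1, -2, -3, -4]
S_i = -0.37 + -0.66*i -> [-0.37, -1.03, -1.69, -2.35, -3.01]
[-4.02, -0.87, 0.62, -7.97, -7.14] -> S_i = Random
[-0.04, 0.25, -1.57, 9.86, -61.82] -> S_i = -0.04*(-6.27)^i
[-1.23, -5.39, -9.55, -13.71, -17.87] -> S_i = -1.23 + -4.16*i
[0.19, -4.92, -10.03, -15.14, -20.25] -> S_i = 0.19 + -5.11*i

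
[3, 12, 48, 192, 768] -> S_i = 3*4^i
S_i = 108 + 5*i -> [108, 113, 118, 123, 128]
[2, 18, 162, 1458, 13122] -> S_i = 2*9^i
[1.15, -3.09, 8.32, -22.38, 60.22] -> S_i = 1.15*(-2.69)^i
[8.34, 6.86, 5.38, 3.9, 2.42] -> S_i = 8.34 + -1.48*i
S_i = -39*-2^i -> [-39, 78, -156, 312, -624]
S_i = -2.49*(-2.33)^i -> [-2.49, 5.8, -13.52, 31.5, -73.39]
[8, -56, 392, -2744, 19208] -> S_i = 8*-7^i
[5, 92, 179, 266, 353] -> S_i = 5 + 87*i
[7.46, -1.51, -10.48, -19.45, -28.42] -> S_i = 7.46 + -8.97*i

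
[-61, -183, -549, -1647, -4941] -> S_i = -61*3^i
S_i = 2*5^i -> [2, 10, 50, 250, 1250]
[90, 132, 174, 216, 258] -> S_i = 90 + 42*i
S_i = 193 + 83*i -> [193, 276, 359, 442, 525]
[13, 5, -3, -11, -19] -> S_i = 13 + -8*i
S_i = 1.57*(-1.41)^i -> [1.57, -2.21, 3.12, -4.4, 6.21]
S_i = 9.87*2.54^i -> [9.87, 25.07, 63.68, 161.74, 410.82]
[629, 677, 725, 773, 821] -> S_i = 629 + 48*i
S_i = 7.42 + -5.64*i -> [7.42, 1.78, -3.86, -9.5, -15.14]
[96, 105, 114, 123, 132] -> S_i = 96 + 9*i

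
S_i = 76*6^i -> [76, 456, 2736, 16416, 98496]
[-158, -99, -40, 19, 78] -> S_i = -158 + 59*i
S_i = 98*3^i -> [98, 294, 882, 2646, 7938]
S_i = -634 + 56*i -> [-634, -578, -522, -466, -410]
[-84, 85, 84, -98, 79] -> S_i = Random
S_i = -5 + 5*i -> [-5, 0, 5, 10, 15]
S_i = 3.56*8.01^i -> [3.56, 28.52, 228.41, 1829.56, 14654.81]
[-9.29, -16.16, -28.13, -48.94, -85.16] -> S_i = -9.29*1.74^i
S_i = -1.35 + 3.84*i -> [-1.35, 2.49, 6.33, 10.17, 14.01]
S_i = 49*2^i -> [49, 98, 196, 392, 784]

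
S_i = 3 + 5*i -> [3, 8, 13, 18, 23]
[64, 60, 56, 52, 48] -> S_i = 64 + -4*i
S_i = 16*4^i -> [16, 64, 256, 1024, 4096]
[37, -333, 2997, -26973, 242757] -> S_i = 37*-9^i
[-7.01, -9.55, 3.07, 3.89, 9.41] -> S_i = Random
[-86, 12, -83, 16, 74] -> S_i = Random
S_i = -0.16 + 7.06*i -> [-0.16, 6.9, 13.96, 21.02, 28.08]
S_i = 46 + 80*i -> [46, 126, 206, 286, 366]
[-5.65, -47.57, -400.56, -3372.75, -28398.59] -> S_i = -5.65*8.42^i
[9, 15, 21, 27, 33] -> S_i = 9 + 6*i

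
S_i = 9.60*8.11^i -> [9.6, 77.86, 631.41, 5120.75, 41529.3]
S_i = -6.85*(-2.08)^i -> [-6.85, 14.25, -29.64, 61.64, -128.22]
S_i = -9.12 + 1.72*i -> [-9.12, -7.4, -5.68, -3.96, -2.24]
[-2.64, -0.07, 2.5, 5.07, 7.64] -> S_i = -2.64 + 2.57*i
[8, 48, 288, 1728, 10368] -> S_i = 8*6^i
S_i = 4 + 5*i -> [4, 9, 14, 19, 24]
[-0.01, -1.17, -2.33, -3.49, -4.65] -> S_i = -0.01 + -1.16*i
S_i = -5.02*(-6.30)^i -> [-5.02, 31.63, -199.24, 1255.24, -7907.99]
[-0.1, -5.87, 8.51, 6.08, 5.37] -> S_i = Random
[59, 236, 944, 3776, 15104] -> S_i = 59*4^i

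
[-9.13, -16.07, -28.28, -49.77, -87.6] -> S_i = -9.13*1.76^i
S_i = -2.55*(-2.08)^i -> [-2.55, 5.3, -11.03, 22.95, -47.73]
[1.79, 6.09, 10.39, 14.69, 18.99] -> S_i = 1.79 + 4.30*i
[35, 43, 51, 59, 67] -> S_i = 35 + 8*i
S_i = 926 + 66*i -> [926, 992, 1058, 1124, 1190]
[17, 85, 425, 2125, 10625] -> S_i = 17*5^i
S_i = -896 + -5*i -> [-896, -901, -906, -911, -916]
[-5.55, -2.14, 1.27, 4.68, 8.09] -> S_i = -5.55 + 3.41*i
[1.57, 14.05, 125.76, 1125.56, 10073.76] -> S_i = 1.57*8.95^i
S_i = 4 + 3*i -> [4, 7, 10, 13, 16]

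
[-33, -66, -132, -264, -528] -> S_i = -33*2^i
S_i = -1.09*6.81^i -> [-1.09, -7.42, -50.55, -344.25, -2344.31]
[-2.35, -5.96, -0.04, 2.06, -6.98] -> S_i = Random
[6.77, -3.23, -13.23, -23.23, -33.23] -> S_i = 6.77 + -10.00*i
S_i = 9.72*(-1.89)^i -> [9.72, -18.37, 34.72, -65.62, 124.03]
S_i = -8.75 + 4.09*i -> [-8.75, -4.66, -0.57, 3.52, 7.61]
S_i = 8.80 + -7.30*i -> [8.8, 1.5, -5.8, -13.1, -20.4]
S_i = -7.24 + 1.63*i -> [-7.24, -5.61, -3.98, -2.35, -0.72]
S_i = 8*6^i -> [8, 48, 288, 1728, 10368]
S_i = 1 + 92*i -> [1, 93, 185, 277, 369]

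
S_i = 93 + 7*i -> [93, 100, 107, 114, 121]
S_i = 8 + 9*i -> [8, 17, 26, 35, 44]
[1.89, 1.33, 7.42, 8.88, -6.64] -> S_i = Random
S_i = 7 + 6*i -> [7, 13, 19, 25, 31]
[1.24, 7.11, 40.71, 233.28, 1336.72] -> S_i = 1.24*5.73^i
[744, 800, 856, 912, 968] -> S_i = 744 + 56*i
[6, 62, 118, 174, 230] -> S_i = 6 + 56*i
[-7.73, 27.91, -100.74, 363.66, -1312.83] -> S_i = -7.73*(-3.61)^i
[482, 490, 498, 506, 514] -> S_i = 482 + 8*i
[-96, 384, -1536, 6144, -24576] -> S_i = -96*-4^i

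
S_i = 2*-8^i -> [2, -16, 128, -1024, 8192]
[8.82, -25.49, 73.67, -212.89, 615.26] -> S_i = 8.82*(-2.89)^i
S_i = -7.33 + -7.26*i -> [-7.33, -14.59, -21.85, -29.11, -36.37]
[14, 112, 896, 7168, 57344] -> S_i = 14*8^i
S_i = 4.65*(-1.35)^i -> [4.65, -6.28, 8.47, -11.44, 15.45]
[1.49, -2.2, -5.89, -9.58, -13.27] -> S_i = 1.49 + -3.69*i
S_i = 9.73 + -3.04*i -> [9.73, 6.69, 3.65, 0.61, -2.43]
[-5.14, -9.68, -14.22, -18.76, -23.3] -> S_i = -5.14 + -4.54*i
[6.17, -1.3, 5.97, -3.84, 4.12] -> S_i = Random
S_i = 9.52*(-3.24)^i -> [9.52, -30.84, 99.94, -323.8, 1049.1]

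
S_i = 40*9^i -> [40, 360, 3240, 29160, 262440]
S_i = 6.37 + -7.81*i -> [6.37, -1.44, -9.25, -17.06, -24.87]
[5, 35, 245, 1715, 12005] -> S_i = 5*7^i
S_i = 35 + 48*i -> [35, 83, 131, 179, 227]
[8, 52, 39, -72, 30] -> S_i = Random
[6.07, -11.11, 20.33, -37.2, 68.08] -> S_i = 6.07*(-1.83)^i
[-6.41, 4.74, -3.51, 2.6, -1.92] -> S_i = -6.41*(-0.74)^i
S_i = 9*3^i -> [9, 27, 81, 243, 729]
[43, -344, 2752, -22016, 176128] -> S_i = 43*-8^i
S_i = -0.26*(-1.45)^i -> [-0.26, 0.38, -0.55, 0.79, -1.15]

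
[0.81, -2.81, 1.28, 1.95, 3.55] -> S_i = Random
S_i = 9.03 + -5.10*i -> [9.03, 3.93, -1.17, -6.27, -11.37]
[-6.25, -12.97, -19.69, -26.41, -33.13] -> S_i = -6.25 + -6.72*i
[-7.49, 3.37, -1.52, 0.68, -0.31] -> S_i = -7.49*(-0.45)^i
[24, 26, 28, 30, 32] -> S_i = 24 + 2*i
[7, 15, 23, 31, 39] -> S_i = 7 + 8*i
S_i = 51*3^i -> [51, 153, 459, 1377, 4131]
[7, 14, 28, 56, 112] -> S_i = 7*2^i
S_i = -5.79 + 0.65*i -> [-5.79, -5.14, -4.49, -3.84, -3.19]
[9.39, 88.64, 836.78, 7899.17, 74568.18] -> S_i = 9.39*9.44^i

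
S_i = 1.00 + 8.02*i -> [1.0, 9.02, 17.04, 25.06, 33.08]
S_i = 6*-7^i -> [6, -42, 294, -2058, 14406]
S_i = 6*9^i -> [6, 54, 486, 4374, 39366]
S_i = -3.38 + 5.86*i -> [-3.38, 2.48, 8.34, 14.2, 20.06]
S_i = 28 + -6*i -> [28, 22, 16, 10, 4]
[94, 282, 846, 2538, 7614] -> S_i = 94*3^i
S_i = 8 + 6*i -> [8, 14, 20, 26, 32]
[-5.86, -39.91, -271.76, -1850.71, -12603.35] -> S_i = -5.86*6.81^i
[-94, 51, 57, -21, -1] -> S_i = Random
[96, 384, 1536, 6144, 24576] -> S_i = 96*4^i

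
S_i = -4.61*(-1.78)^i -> [-4.61, 8.21, -14.61, 26.0, -46.28]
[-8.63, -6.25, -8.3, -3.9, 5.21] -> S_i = Random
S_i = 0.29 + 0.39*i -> [0.29, 0.68, 1.07, 1.46, 1.85]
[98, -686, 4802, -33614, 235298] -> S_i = 98*-7^i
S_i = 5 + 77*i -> [5, 82, 159, 236, 313]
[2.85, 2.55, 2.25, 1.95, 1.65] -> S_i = 2.85 + -0.30*i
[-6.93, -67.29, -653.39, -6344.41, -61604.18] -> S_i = -6.93*9.71^i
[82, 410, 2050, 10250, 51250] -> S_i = 82*5^i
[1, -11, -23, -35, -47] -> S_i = 1 + -12*i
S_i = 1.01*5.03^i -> [1.01, 5.08, 25.55, 128.54, 646.54]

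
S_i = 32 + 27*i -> [32, 59, 86, 113, 140]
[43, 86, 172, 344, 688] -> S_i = 43*2^i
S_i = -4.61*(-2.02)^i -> [-4.61, 9.31, -18.81, 38.0, -76.75]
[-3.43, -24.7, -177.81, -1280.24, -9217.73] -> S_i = -3.43*7.20^i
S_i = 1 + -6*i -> [1, -5, -11, -17, -23]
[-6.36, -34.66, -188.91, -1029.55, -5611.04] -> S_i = -6.36*5.45^i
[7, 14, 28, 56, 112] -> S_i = 7*2^i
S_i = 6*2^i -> [6, 12, 24, 48, 96]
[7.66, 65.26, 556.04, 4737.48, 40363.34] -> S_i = 7.66*8.52^i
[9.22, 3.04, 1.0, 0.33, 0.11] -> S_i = 9.22*0.33^i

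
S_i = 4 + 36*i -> [4, 40, 76, 112, 148]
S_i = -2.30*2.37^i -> [-2.3, -5.45, -12.92, -30.62, -72.56]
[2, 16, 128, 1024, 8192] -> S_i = 2*8^i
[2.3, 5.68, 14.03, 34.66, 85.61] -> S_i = 2.30*2.47^i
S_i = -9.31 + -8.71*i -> [-9.31, -18.02, -26.73, -35.44, -44.15]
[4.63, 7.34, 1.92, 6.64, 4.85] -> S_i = Random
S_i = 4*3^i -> [4, 12, 36, 108, 324]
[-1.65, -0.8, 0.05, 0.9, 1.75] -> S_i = -1.65 + 0.85*i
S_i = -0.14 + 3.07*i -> [-0.14, 2.93, 6.0, 9.07, 12.14]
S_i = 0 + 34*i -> [0, 34, 68, 102, 136]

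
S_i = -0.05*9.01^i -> [-0.05, -0.45, -4.06, -36.57, -329.51]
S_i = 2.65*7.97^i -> [2.65, 21.12, 168.33, 1341.59, 10692.5]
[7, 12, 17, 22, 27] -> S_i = 7 + 5*i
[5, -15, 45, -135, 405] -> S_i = 5*-3^i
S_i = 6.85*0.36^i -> [6.85, 2.47, 0.89, 0.32, 0.12]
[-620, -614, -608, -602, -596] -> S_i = -620 + 6*i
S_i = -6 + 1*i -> [-6, -5, -4, -3, -2]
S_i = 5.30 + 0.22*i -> [5.3, 5.52, 5.74, 5.96, 6.18]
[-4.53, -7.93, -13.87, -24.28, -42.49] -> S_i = -4.53*1.75^i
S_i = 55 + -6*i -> [55, 49, 43, 37, 31]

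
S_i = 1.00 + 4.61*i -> [1.0, 5.61, 10.22, 14.83, 19.44]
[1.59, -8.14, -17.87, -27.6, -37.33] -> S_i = 1.59 + -9.73*i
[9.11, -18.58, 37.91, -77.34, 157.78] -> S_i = 9.11*(-2.04)^i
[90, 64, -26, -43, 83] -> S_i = Random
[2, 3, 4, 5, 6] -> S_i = 2 + 1*i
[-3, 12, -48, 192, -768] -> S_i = -3*-4^i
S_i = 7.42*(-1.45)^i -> [7.42, -10.76, 15.6, -22.62, 32.8]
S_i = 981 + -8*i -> [981, 973, 965, 957, 949]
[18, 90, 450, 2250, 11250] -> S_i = 18*5^i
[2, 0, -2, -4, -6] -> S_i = 2 + -2*i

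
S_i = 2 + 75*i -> [2, 77, 152, 227, 302]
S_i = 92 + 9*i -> [92, 101, 110, 119, 128]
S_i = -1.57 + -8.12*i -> [-1.57, -9.69, -17.81, -25.93, -34.05]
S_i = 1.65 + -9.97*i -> [1.65, -8.32, -18.29, -28.26, -38.23]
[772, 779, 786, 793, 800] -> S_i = 772 + 7*i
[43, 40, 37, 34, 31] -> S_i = 43 + -3*i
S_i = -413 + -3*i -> [-413, -416, -419, -422, -425]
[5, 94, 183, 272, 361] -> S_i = 5 + 89*i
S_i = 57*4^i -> [57, 228, 912, 3648, 14592]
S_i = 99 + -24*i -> [99, 75, 51, 27, 3]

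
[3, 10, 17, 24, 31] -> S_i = 3 + 7*i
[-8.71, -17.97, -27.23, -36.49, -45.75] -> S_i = -8.71 + -9.26*i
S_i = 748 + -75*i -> [748, 673, 598, 523, 448]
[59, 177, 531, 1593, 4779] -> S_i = 59*3^i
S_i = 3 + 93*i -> [3, 96, 189, 282, 375]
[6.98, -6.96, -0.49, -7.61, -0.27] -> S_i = Random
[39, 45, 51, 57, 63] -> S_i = 39 + 6*i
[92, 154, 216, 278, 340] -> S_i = 92 + 62*i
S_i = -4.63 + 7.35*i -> [-4.63, 2.72, 10.07, 17.42, 24.77]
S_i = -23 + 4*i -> [-23, -19, -15, -11, -7]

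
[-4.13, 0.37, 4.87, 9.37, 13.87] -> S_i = -4.13 + 4.50*i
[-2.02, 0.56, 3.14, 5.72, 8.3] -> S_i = -2.02 + 2.58*i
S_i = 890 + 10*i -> [890, 900, 910, 920, 930]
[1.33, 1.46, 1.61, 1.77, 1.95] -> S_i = 1.33*1.10^i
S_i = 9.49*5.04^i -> [9.49, 47.83, 241.06, 1214.95, 6123.34]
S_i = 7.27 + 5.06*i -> [7.27, 12.33, 17.39, 22.45, 27.51]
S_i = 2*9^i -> [2, 18, 162, 1458, 13122]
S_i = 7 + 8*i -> [7, 15, 23, 31, 39]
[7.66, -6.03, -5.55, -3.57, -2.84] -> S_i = Random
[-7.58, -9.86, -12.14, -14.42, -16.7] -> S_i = -7.58 + -2.28*i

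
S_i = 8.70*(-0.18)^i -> [8.7, -1.57, 0.28, -0.05, 0.01]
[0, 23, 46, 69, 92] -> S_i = 0 + 23*i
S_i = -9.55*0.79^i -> [-9.55, -7.54, -5.96, -4.71, -3.72]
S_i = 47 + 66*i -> [47, 113, 179, 245, 311]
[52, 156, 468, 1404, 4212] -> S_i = 52*3^i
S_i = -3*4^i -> [-3, -12, -48, -192, -768]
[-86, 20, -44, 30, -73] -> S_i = Random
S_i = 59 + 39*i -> [59, 98, 137, 176, 215]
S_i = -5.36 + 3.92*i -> [-5.36, -1.44, 2.48, 6.4, 10.32]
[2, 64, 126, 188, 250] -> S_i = 2 + 62*i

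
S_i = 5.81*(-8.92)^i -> [5.81, -51.83, 462.28, -4123.54, 36782.02]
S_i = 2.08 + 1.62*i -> [2.08, 3.7, 5.32, 6.94, 8.56]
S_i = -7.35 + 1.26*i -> [-7.35, -6.09, -4.83, -3.57, -2.31]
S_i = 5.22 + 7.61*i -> [5.22, 12.83, 20.44, 28.05, 35.66]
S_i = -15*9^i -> [-15, -135, -1215, -10935, -98415]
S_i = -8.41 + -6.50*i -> [-8.41, -14.91, -21.41, -27.91, -34.41]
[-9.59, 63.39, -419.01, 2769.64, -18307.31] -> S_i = -9.59*(-6.61)^i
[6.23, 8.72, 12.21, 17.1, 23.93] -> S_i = 6.23*1.40^i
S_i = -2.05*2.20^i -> [-2.05, -4.51, -9.92, -21.83, -48.02]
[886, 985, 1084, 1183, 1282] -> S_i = 886 + 99*i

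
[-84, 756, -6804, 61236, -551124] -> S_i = -84*-9^i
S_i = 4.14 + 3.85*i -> [4.14, 7.99, 11.84, 15.69, 19.54]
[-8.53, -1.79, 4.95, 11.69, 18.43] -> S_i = -8.53 + 6.74*i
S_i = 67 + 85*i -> [67, 152, 237, 322, 407]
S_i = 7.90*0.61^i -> [7.9, 4.82, 2.94, 1.79, 1.09]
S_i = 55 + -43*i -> [55, 12, -31, -74, -117]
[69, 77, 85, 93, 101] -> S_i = 69 + 8*i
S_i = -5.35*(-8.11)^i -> [-5.35, 43.39, -351.88, 2853.75, -23143.93]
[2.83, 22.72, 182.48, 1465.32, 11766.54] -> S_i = 2.83*8.03^i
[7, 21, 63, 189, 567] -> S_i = 7*3^i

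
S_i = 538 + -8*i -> [538, 530, 522, 514, 506]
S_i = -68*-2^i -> [-68, 136, -272, 544, -1088]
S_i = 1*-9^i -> [1, -9, 81, -729, 6561]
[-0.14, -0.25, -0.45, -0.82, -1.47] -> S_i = -0.14*1.80^i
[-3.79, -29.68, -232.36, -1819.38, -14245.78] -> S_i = -3.79*7.83^i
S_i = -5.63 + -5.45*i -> [-5.63, -11.08, -16.53, -21.98, -27.43]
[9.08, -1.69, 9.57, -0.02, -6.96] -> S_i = Random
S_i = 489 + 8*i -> [489, 497, 505, 513, 521]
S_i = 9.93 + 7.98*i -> [9.93, 17.91, 25.89, 33.87, 41.85]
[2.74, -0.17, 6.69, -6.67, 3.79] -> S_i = Random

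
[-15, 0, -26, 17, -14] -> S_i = Random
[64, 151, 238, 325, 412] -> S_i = 64 + 87*i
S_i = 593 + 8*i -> [593, 601, 609, 617, 625]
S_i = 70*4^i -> [70, 280, 1120, 4480, 17920]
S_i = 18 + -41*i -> [18, -23, -64, -105, -146]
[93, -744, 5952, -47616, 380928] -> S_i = 93*-8^i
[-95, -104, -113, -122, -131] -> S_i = -95 + -9*i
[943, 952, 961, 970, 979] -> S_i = 943 + 9*i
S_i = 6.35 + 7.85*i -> [6.35, 14.2, 22.05, 29.9, 37.75]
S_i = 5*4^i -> [5, 20, 80, 320, 1280]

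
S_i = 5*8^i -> [5, 40, 320, 2560, 20480]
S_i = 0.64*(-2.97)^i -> [0.64, -1.9, 5.65, -16.77, 49.8]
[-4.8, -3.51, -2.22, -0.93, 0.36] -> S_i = -4.80 + 1.29*i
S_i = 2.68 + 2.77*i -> [2.68, 5.45, 8.22, 10.99, 13.76]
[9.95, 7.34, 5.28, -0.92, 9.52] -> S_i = Random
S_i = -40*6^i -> [-40, -240, -1440, -8640, -51840]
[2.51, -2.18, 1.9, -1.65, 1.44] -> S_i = 2.51*(-0.87)^i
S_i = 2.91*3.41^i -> [2.91, 9.92, 33.84, 115.39, 393.47]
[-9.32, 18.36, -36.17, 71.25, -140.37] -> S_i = -9.32*(-1.97)^i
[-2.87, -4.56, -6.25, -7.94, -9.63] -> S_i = -2.87 + -1.69*i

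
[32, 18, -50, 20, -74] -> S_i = Random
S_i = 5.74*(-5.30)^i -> [5.74, -30.42, 161.24, -854.55, 4529.14]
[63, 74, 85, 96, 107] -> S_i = 63 + 11*i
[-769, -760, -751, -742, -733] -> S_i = -769 + 9*i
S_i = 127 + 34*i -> [127, 161, 195, 229, 263]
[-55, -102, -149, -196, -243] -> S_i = -55 + -47*i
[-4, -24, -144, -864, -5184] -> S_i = -4*6^i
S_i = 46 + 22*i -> [46, 68, 90, 112, 134]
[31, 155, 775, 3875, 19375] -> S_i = 31*5^i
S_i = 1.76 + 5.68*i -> [1.76, 7.44, 13.12, 18.8, 24.48]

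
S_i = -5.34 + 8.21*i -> [-5.34, 2.87, 11.08, 19.29, 27.5]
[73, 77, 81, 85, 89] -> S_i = 73 + 4*i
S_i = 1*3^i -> [1, 3, 9, 27, 81]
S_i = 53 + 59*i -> [53, 112, 171, 230, 289]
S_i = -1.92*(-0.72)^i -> [-1.92, 1.38, -1.0, 0.72, -0.52]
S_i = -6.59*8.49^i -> [-6.59, -55.95, -475.01, -4032.82, -34238.61]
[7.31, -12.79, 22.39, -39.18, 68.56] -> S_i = 7.31*(-1.75)^i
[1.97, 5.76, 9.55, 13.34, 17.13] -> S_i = 1.97 + 3.79*i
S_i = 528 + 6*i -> [528, 534, 540, 546, 552]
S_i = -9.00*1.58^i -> [-9.0, -14.22, -22.47, -35.5, -56.09]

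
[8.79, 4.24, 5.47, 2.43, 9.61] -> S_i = Random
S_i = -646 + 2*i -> [-646, -644, -642, -640, -638]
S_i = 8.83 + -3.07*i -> [8.83, 5.76, 2.69, -0.38, -3.45]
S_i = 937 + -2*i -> [937, 935, 933, 931, 929]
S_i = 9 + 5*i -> [9, 14, 19, 24, 29]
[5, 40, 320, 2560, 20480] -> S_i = 5*8^i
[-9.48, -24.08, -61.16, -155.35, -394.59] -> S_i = -9.48*2.54^i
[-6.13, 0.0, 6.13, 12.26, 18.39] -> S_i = -6.13 + 6.13*i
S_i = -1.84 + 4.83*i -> [-1.84, 2.99, 7.82, 12.65, 17.48]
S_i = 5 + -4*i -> [5, 1, -3, -7, -11]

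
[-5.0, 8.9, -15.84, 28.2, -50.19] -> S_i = -5.00*(-1.78)^i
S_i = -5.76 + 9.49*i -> [-5.76, 3.73, 13.22, 22.71, 32.2]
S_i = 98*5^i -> [98, 490, 2450, 12250, 61250]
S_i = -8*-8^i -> [-8, 64, -512, 4096, -32768]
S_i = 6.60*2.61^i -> [6.6, 17.23, 44.96, 117.35, 306.27]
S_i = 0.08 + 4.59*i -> [0.08, 4.67, 9.26, 13.85, 18.44]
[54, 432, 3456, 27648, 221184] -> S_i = 54*8^i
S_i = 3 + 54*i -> [3, 57, 111, 165, 219]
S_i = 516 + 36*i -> [516, 552, 588, 624, 660]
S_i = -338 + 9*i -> [-338, -329, -320, -311, -302]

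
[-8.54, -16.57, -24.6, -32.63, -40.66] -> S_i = -8.54 + -8.03*i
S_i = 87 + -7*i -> [87, 80, 73, 66, 59]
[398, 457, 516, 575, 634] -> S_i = 398 + 59*i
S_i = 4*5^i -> [4, 20, 100, 500, 2500]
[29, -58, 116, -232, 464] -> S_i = 29*-2^i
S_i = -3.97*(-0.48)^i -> [-3.97, 1.91, -0.91, 0.44, -0.21]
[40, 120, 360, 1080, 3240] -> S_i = 40*3^i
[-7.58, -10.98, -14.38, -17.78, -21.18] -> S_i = -7.58 + -3.40*i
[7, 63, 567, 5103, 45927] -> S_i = 7*9^i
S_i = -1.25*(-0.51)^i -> [-1.25, 0.64, -0.33, 0.17, -0.08]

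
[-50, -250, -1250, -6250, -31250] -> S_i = -50*5^i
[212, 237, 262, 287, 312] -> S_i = 212 + 25*i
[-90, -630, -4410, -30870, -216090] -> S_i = -90*7^i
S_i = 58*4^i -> [58, 232, 928, 3712, 14848]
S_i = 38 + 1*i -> [38, 39, 40, 41, 42]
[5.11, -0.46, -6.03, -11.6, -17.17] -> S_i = 5.11 + -5.57*i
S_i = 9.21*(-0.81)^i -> [9.21, -7.46, 6.04, -4.89, 3.96]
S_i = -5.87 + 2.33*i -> [-5.87, -3.54, -1.21, 1.12, 3.45]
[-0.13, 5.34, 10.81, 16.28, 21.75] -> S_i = -0.13 + 5.47*i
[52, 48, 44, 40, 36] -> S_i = 52 + -4*i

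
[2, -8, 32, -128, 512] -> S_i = 2*-4^i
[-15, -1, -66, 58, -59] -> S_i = Random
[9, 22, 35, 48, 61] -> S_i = 9 + 13*i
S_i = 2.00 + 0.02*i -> [2.0, 2.02, 2.04, 2.06, 2.08]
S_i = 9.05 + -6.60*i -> [9.05, 2.45, -4.15, -10.75, -17.35]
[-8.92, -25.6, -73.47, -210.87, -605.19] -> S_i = -8.92*2.87^i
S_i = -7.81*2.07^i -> [-7.81, -16.17, -33.47, -69.27, -143.39]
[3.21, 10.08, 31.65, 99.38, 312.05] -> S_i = 3.21*3.14^i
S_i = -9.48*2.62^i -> [-9.48, -24.84, -65.07, -170.5, -446.7]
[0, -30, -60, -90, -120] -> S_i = 0 + -30*i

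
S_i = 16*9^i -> [16, 144, 1296, 11664, 104976]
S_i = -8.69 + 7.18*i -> [-8.69, -1.51, 5.67, 12.85, 20.03]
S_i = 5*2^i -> [5, 10, 20, 40, 80]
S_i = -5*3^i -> [-5, -15, -45, -135, -405]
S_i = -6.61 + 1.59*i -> [-6.61, -5.02, -3.43, -1.84, -0.25]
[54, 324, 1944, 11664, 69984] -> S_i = 54*6^i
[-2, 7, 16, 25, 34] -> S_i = -2 + 9*i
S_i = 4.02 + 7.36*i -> [4.02, 11.38, 18.74, 26.1, 33.46]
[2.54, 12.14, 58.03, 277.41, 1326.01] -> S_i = 2.54*4.78^i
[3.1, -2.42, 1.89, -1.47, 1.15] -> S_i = 3.10*(-0.78)^i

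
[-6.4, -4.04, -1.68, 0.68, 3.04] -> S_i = -6.40 + 2.36*i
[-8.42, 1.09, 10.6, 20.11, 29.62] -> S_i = -8.42 + 9.51*i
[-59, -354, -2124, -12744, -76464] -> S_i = -59*6^i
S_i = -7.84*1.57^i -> [-7.84, -12.31, -19.32, -30.34, -47.63]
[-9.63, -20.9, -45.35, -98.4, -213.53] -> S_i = -9.63*2.17^i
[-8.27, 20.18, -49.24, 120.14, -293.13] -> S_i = -8.27*(-2.44)^i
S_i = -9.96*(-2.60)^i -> [-9.96, 25.9, -67.33, 175.06, -455.15]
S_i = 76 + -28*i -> [76, 48, 20, -8, -36]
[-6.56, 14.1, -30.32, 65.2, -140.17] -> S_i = -6.56*(-2.15)^i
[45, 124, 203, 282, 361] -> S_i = 45 + 79*i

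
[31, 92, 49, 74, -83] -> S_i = Random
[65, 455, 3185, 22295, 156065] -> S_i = 65*7^i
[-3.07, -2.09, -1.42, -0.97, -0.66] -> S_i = -3.07*0.68^i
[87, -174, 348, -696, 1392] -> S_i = 87*-2^i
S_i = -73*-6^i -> [-73, 438, -2628, 15768, -94608]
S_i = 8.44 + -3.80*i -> [8.44, 4.64, 0.84, -2.96, -6.76]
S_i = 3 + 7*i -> [3, 10, 17, 24, 31]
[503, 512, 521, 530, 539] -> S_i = 503 + 9*i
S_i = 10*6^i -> [10, 60, 360, 2160, 12960]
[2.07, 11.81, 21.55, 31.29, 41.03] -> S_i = 2.07 + 9.74*i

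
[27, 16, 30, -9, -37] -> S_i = Random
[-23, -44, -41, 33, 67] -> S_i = Random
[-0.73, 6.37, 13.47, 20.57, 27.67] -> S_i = -0.73 + 7.10*i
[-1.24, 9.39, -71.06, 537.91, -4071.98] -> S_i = -1.24*(-7.57)^i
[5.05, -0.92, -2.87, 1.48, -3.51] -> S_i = Random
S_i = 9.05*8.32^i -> [9.05, 75.3, 626.46, 5212.17, 43365.25]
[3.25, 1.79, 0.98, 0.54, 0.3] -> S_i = 3.25*0.55^i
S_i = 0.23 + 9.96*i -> [0.23, 10.19, 20.15, 30.11, 40.07]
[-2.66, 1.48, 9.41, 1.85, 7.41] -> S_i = Random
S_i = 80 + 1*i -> [80, 81, 82, 83, 84]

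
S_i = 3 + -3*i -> [3, 0, -3, -6, -9]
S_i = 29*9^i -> [29, 261, 2349, 21141, 190269]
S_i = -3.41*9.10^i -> [-3.41, -31.03, -282.38, -2569.68, -23384.06]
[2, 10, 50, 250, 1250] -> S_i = 2*5^i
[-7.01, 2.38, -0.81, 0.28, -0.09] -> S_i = -7.01*(-0.34)^i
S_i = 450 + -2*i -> [450, 448, 446, 444, 442]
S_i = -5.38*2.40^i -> [-5.38, -12.91, -30.99, -74.37, -178.5]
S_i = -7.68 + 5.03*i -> [-7.68, -2.65, 2.38, 7.41, 12.44]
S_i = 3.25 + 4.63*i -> [3.25, 7.88, 12.51, 17.14, 21.77]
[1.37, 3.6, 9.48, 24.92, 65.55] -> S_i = 1.37*2.63^i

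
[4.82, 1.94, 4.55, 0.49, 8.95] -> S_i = Random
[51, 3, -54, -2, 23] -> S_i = Random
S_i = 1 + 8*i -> [1, 9, 17, 25, 33]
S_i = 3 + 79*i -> [3, 82, 161, 240, 319]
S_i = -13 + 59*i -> [-13, 46, 105, 164, 223]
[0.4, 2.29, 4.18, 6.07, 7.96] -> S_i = 0.40 + 1.89*i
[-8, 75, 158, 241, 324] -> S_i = -8 + 83*i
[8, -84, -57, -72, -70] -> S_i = Random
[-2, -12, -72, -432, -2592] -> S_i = -2*6^i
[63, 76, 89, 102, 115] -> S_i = 63 + 13*i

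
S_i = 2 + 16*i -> [2, 18, 34, 50, 66]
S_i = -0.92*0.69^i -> [-0.92, -0.63, -0.44, -0.3, -0.21]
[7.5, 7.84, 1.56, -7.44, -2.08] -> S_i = Random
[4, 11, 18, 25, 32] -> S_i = 4 + 7*i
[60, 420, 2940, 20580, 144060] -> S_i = 60*7^i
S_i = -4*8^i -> [-4, -32, -256, -2048, -16384]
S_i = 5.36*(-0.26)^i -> [5.36, -1.39, 0.36, -0.09, 0.02]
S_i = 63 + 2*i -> [63, 65, 67, 69, 71]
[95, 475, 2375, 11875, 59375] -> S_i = 95*5^i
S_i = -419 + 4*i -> [-419, -415, -411, -407, -403]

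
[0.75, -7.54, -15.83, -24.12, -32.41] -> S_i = 0.75 + -8.29*i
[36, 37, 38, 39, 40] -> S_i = 36 + 1*i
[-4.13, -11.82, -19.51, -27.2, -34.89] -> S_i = -4.13 + -7.69*i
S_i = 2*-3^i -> [2, -6, 18, -54, 162]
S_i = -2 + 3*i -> [-2, 1, 4, 7, 10]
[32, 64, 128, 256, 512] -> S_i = 32*2^i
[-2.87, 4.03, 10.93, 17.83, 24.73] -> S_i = -2.87 + 6.90*i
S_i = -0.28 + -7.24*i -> [-0.28, -7.52, -14.76, -22.0, -29.24]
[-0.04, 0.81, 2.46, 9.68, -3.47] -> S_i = Random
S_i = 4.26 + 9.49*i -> [4.26, 13.75, 23.24, 32.73, 42.22]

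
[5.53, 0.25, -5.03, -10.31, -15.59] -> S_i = 5.53 + -5.28*i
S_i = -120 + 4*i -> [-120, -116, -112, -108, -104]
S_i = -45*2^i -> [-45, -90, -180, -360, -720]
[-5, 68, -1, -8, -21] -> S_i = Random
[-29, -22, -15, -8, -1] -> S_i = -29 + 7*i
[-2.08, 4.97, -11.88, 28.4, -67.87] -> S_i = -2.08*(-2.39)^i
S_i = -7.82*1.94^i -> [-7.82, -15.17, -29.43, -57.1, -110.77]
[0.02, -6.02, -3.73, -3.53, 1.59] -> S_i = Random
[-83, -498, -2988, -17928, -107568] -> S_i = -83*6^i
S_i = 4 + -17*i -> [4, -13, -30, -47, -64]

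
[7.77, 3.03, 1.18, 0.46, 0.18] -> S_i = 7.77*0.39^i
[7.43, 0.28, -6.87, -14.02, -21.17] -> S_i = 7.43 + -7.15*i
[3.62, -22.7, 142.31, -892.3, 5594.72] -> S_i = 3.62*(-6.27)^i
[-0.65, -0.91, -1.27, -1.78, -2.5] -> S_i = -0.65*1.40^i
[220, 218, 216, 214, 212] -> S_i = 220 + -2*i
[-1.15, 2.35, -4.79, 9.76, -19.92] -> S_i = -1.15*(-2.04)^i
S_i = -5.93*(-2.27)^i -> [-5.93, 13.46, -30.56, 69.36, -157.46]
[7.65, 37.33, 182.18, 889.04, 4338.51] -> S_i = 7.65*4.88^i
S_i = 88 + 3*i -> [88, 91, 94, 97, 100]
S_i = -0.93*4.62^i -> [-0.93, -4.3, -19.85, -91.71, -423.69]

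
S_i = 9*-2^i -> [9, -18, 36, -72, 144]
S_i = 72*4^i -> [72, 288, 1152, 4608, 18432]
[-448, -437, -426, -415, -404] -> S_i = -448 + 11*i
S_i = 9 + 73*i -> [9, 82, 155, 228, 301]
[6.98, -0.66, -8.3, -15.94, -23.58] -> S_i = 6.98 + -7.64*i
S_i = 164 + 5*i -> [164, 169, 174, 179, 184]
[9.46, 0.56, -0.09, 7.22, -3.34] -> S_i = Random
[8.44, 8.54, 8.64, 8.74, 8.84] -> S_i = 8.44 + 0.10*i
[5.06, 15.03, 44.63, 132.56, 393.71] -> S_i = 5.06*2.97^i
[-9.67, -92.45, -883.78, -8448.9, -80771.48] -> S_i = -9.67*9.56^i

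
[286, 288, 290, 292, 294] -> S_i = 286 + 2*i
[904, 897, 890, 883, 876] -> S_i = 904 + -7*i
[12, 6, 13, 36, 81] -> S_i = Random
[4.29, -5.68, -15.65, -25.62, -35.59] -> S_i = 4.29 + -9.97*i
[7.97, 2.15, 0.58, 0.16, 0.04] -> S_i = 7.97*0.27^i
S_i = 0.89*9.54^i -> [0.89, 8.49, 81.0, 772.74, 7371.97]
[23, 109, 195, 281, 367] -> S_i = 23 + 86*i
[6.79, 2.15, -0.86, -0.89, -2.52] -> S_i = Random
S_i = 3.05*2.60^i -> [3.05, 7.93, 20.62, 53.61, 139.38]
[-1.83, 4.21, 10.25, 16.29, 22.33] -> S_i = -1.83 + 6.04*i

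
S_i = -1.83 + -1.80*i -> [-1.83, -3.63, -5.43, -7.23, -9.03]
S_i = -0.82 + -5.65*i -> [-0.82, -6.47, -12.12, -17.77, -23.42]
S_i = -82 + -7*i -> [-82, -89, -96, -103, -110]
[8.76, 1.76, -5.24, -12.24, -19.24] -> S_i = 8.76 + -7.00*i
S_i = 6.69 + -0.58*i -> [6.69, 6.11, 5.53, 4.95, 4.37]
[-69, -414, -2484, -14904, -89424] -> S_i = -69*6^i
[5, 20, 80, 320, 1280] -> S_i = 5*4^i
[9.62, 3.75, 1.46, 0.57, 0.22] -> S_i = 9.62*0.39^i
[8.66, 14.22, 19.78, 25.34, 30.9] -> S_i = 8.66 + 5.56*i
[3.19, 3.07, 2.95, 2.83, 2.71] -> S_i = 3.19 + -0.12*i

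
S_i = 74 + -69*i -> [74, 5, -64, -133, -202]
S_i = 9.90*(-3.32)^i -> [9.9, -32.87, 109.12, -362.28, 1202.78]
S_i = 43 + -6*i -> [43, 37, 31, 25, 19]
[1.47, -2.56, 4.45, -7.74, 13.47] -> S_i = 1.47*(-1.74)^i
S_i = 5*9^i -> [5, 45, 405, 3645, 32805]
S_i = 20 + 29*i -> [20, 49, 78, 107, 136]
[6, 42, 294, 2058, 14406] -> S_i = 6*7^i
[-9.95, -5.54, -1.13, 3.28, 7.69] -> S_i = -9.95 + 4.41*i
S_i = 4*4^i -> [4, 16, 64, 256, 1024]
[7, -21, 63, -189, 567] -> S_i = 7*-3^i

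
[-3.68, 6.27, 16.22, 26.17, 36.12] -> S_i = -3.68 + 9.95*i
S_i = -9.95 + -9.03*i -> [-9.95, -18.98, -28.01, -37.04, -46.07]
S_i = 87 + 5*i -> [87, 92, 97, 102, 107]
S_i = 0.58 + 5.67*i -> [0.58, 6.25, 11.92, 17.59, 23.26]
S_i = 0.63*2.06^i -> [0.63, 1.3, 2.67, 5.51, 11.35]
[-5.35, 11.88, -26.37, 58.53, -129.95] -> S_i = -5.35*(-2.22)^i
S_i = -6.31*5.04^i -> [-6.31, -31.8, -160.28, -807.83, -4071.47]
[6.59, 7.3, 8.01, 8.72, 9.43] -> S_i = 6.59 + 0.71*i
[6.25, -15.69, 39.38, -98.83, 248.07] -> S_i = 6.25*(-2.51)^i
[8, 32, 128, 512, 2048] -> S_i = 8*4^i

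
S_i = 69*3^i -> [69, 207, 621, 1863, 5589]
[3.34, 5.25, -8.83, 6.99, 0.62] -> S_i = Random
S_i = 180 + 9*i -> [180, 189, 198, 207, 216]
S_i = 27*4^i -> [27, 108, 432, 1728, 6912]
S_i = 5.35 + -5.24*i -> [5.35, 0.11, -5.13, -10.37, -15.61]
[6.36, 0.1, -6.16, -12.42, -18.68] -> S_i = 6.36 + -6.26*i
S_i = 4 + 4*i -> [4, 8, 12, 16, 20]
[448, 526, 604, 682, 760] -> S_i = 448 + 78*i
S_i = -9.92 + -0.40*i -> [-9.92, -10.32, -10.72, -11.12, -11.52]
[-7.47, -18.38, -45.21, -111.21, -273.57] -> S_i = -7.47*2.46^i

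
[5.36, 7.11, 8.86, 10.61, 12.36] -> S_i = 5.36 + 1.75*i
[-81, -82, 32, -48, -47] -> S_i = Random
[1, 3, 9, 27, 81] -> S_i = 1*3^i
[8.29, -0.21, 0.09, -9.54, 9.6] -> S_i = Random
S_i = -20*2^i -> [-20, -40, -80, -160, -320]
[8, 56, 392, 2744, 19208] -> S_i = 8*7^i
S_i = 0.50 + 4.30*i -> [0.5, 4.8, 9.1, 13.4, 17.7]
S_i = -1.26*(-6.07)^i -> [-1.26, 7.65, -46.42, 281.8, -1710.51]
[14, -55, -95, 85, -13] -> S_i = Random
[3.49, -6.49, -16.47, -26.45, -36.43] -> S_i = 3.49 + -9.98*i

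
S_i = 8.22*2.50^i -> [8.22, 20.55, 51.38, 128.44, 321.09]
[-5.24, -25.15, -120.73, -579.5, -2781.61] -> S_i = -5.24*4.80^i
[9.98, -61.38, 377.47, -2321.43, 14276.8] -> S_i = 9.98*(-6.15)^i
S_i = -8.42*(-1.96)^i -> [-8.42, 16.5, -32.35, 63.4, -124.26]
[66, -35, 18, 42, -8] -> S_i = Random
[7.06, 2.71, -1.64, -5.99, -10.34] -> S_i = 7.06 + -4.35*i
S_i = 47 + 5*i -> [47, 52, 57, 62, 67]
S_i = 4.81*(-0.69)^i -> [4.81, -3.32, 2.29, -1.58, 1.09]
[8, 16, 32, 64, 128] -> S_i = 8*2^i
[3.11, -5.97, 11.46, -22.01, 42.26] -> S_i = 3.11*(-1.92)^i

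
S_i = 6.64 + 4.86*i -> [6.64, 11.5, 16.36, 21.22, 26.08]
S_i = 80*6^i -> [80, 480, 2880, 17280, 103680]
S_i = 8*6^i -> [8, 48, 288, 1728, 10368]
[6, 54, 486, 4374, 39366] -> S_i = 6*9^i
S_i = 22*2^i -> [22, 44, 88, 176, 352]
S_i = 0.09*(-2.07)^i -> [0.09, -0.19, 0.39, -0.8, 1.65]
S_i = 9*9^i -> [9, 81, 729, 6561, 59049]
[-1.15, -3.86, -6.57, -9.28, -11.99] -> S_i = -1.15 + -2.71*i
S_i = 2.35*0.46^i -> [2.35, 1.08, 0.5, 0.23, 0.11]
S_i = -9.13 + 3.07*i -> [-9.13, -6.06, -2.99, 0.08, 3.15]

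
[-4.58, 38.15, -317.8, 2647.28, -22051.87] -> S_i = -4.58*(-8.33)^i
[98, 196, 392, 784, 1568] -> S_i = 98*2^i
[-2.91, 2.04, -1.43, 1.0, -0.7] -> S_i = -2.91*(-0.70)^i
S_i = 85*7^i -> [85, 595, 4165, 29155, 204085]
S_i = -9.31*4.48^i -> [-9.31, -41.71, -186.86, -837.11, -3750.26]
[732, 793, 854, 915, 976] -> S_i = 732 + 61*i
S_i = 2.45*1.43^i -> [2.45, 3.5, 5.01, 7.16, 10.24]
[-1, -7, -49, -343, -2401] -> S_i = -1*7^i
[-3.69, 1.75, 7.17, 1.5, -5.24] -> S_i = Random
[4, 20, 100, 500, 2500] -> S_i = 4*5^i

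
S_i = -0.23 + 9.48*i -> [-0.23, 9.25, 18.73, 28.21, 37.69]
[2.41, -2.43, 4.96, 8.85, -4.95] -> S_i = Random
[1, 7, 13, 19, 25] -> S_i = 1 + 6*i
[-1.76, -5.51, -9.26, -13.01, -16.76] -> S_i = -1.76 + -3.75*i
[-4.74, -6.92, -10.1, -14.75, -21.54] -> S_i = -4.74*1.46^i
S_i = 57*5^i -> [57, 285, 1425, 7125, 35625]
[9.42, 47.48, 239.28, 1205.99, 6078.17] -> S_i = 9.42*5.04^i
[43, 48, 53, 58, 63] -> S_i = 43 + 5*i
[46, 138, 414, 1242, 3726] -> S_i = 46*3^i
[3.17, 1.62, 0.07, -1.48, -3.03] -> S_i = 3.17 + -1.55*i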